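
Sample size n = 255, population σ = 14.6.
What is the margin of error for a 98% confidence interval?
Margin of error = 2.13

Margin of error = z* · σ/√n
= 2.326 · 14.6/√255
= 2.326 · 14.6/15.9687
= 2.13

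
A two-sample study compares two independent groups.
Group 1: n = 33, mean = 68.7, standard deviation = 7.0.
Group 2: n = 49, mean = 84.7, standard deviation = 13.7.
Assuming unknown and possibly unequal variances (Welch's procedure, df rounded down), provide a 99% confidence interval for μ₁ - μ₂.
(-22.09, -9.91)

Difference: x̄₁ - x̄₂ = -16.00
SE = √(s₁²/n₁ + s₂²/n₂) = √(7.0²/33 + 13.7²/49) = 2.3055
df = 75.43 → 75 (Welch–Satterthwaite, rounded down)
t* = 2.643

CI: -16.00 ± 2.643 · 2.3055 = -16.00 ± 6.09 = (-22.09, -9.91)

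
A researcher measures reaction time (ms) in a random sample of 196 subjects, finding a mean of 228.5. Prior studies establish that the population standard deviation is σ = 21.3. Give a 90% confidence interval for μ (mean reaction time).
(226.00, 231.00)

z-interval (σ known):
z* = 1.645 for 90% confidence

Margin of error = z* · σ/√n = 1.645 · 21.3/√196 = 2.50

CI: (228.5 - 2.50, 228.5 + 2.50) = (226.00, 231.00)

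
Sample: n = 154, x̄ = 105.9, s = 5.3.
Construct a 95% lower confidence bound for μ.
μ ≥ 105.19

Lower bound (one-sided):
t* = 1.655 (one-sided for 95%)
Lower bound = x̄ - t* · s/√n = 105.9 - 1.655 · 5.3/√154 = 105.19

We are 95% confident that μ ≥ 105.19.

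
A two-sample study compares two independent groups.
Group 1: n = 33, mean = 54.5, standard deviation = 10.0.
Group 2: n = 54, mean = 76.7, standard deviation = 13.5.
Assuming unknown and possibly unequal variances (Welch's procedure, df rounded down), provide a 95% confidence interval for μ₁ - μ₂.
(-27.24, -17.16)

Difference: x̄₁ - x̄₂ = -22.20
SE = √(s₁²/n₁ + s₂²/n₂) = √(10.0²/33 + 13.5²/54) = 2.5309
df = 81.75 → 81 (Welch–Satterthwaite, rounded down)
t* = 1.990

CI: -22.20 ± 1.990 · 2.5309 = -22.20 ± 5.04 = (-27.24, -17.16)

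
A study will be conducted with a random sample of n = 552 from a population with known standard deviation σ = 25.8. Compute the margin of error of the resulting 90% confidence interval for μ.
Margin of error = 1.81

Margin of error = z* · σ/√n
= 1.645 · 25.8/√552
= 1.645 · 25.8/23.4947
= 1.81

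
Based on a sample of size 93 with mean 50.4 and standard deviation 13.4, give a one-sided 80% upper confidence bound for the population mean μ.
μ ≤ 51.58

Upper bound (one-sided):
t* = 0.846 (one-sided for 80%)
Upper bound = x̄ + t* · s/√n = 50.4 + 0.846 · 13.4/√93 = 51.58

We are 80% confident that μ ≤ 51.58.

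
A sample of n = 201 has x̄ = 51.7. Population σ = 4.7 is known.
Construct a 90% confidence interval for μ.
(51.15, 52.25)

z-interval (σ known):
z* = 1.645 for 90% confidence

Margin of error = z* · σ/√n = 1.645 · 4.7/√201 = 0.55

CI: (51.7 - 0.55, 51.7 + 0.55) = (51.15, 52.25)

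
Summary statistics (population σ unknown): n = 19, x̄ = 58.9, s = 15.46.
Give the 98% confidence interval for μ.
(49.85, 67.95)

t-interval (σ unknown):
df = n - 1 = 18
t* = 2.552 for 98% confidence

Margin of error = t* · s/√n = 2.552 · 15.46/√19 = 9.05

CI: (49.85, 67.95)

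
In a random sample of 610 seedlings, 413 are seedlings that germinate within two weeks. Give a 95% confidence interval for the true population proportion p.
(0.640, 0.714)

Proportion CI:
p̂ = 413/610 = 0.67705
SE = √(p̂(1-p̂)/n) = √(0.67705 · 0.32295 / 610) = 0.01893

z* = 1.960
Margin = z* · SE = 1.960 · 0.01893 = 0.0371

CI: 0.67705 ± 0.0371 = (0.640, 0.714)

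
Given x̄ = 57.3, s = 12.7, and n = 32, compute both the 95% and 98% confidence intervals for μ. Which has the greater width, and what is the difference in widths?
98% CI is wider by 1.85

df = 31
95% CI: t* = 2.040, (52.72, 61.88), width = 2 · t* · s/√n = 9.16
98% CI: t* = 2.453, (51.79, 62.81), width = 2 · t* · s/√n = 11.01

The 98% CI is wider by 11.01 - 9.16 = 1.85.
Higher confidence requires a wider interval.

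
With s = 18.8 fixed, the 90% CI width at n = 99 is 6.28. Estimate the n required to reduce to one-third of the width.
n ≈ 891

CI width ∝ 1/√n
To reduce width by factor 3, need √n to grow by 3 → need 3² = 9 times as many samples.

Current: n = 99, width = 6.28
New: n = 891, width ≈ 2.07

Width reduced by factor of 6.28/2.07 = 3.03.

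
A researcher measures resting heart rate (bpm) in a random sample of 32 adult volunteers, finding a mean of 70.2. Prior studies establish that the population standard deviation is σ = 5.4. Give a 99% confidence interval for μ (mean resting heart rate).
(67.74, 72.66)

z-interval (σ known):
z* = 2.576 for 99% confidence

Margin of error = z* · σ/√n = 2.576 · 5.4/√32 = 2.46

CI: (70.2 - 2.46, 70.2 + 2.46) = (67.74, 72.66)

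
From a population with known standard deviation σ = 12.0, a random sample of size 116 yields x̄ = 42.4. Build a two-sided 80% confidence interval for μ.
(40.97, 43.83)

z-interval (σ known):
z* = 1.282 for 80% confidence

Margin of error = z* · σ/√n = 1.282 · 12.0/√116 = 1.43

CI: (42.4 - 1.43, 42.4 + 1.43) = (40.97, 43.83)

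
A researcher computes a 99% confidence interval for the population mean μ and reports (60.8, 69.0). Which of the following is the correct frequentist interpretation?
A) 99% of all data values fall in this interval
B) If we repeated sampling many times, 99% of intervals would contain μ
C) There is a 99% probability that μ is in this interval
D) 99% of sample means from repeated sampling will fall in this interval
B

A) Wrong — a CI is about the parameter μ, not individual data values.
B) Correct — this is the frequentist long-run coverage interpretation.
C) Wrong — μ is fixed; the randomness lives in the interval, not in μ.
D) Wrong — coverage applies to intervals containing μ, not to future x̄ values.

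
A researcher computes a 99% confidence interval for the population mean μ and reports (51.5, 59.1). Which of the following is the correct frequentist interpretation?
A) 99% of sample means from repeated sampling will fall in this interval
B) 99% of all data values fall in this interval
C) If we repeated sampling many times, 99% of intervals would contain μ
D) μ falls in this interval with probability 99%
C

A) Wrong — coverage applies to intervals containing μ, not to future x̄ values.
B) Wrong — a CI is about the parameter μ, not individual data values.
C) Correct — this is the frequentist long-run coverage interpretation.
D) Wrong — μ is fixed; the randomness lives in the interval, not in μ.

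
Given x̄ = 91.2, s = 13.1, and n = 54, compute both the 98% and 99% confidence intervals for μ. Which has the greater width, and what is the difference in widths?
99% CI is wider by 0.98

df = 53
98% CI: t* = 2.399, (86.92, 95.48), width = 2 · t* · s/√n = 8.55
99% CI: t* = 2.672, (86.44, 95.96), width = 2 · t* · s/√n = 9.53

The 99% CI is wider by 9.53 - 8.55 = 0.98.
Higher confidence requires a wider interval.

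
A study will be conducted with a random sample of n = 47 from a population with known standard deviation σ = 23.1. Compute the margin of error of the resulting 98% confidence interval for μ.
Margin of error = 7.84

Margin of error = z* · σ/√n
= 2.326 · 23.1/√47
= 2.326 · 23.1/6.8557
= 7.84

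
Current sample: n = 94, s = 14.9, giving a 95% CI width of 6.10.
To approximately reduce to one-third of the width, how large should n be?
n ≈ 846

CI width ∝ 1/√n
To reduce width by factor 3, need √n to grow by 3 → need 3² = 9 times as many samples.

Current: n = 94, width = 6.10
New: n = 846, width ≈ 2.01

Width reduced by factor of 6.10/2.01 = 3.03.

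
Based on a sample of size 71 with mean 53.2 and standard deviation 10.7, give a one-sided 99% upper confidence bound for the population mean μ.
μ ≤ 56.22

Upper bound (one-sided):
t* = 2.381 (one-sided for 99%)
Upper bound = x̄ + t* · s/√n = 53.2 + 2.381 · 10.7/√71 = 56.22

We are 99% confident that μ ≤ 56.22.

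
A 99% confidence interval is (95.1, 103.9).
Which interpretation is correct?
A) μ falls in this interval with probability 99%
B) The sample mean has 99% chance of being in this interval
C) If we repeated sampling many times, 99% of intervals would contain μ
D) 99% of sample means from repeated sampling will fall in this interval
C

A) Wrong — μ is fixed; the randomness lives in the interval, not in μ.
B) Wrong — x̄ is observed and sits in the interval by construction.
C) Correct — this is the frequentist long-run coverage interpretation.
D) Wrong — coverage applies to intervals containing μ, not to future x̄ values.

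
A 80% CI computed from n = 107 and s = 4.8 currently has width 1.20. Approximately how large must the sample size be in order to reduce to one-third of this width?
n ≈ 963

CI width ∝ 1/√n
To reduce width by factor 3, need √n to grow by 3 → need 3² = 9 times as many samples.

Current: n = 107, width = 1.20
New: n = 963, width ≈ 0.40

Width reduced by factor of 1.20/0.40 = 3.00.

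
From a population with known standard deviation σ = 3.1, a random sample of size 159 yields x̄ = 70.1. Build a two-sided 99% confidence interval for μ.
(69.47, 70.73)

z-interval (σ known):
z* = 2.576 for 99% confidence

Margin of error = z* · σ/√n = 2.576 · 3.1/√159 = 0.63

CI: (70.1 - 0.63, 70.1 + 0.63) = (69.47, 70.73)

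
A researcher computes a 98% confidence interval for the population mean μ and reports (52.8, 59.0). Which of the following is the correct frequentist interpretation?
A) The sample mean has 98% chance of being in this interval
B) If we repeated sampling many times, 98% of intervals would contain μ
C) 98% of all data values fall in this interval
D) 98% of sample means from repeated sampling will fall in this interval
B

A) Wrong — x̄ is observed and sits in the interval by construction.
B) Correct — this is the frequentist long-run coverage interpretation.
C) Wrong — a CI is about the parameter μ, not individual data values.
D) Wrong — coverage applies to intervals containing μ, not to future x̄ values.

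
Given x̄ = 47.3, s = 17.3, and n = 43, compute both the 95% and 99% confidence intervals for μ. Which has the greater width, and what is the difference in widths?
99% CI is wider by 3.59

df = 42
95% CI: t* = 2.018, (41.98, 52.62), width = 2 · t* · s/√n = 10.65
99% CI: t* = 2.698, (40.18, 54.42), width = 2 · t* · s/√n = 14.24

The 99% CI is wider by 14.24 - 10.65 = 3.59.
Higher confidence requires a wider interval.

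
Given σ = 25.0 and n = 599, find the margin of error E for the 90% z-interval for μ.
Margin of error = 1.68

Margin of error = z* · σ/√n
= 1.645 · 25.0/√599
= 1.645 · 25.0/24.4745
= 1.68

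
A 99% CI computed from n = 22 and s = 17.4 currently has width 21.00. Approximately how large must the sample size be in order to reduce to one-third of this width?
n ≈ 198

CI width ∝ 1/√n
To reduce width by factor 3, need √n to grow by 3 → need 3² = 9 times as many samples.

Current: n = 22, width = 21.00
New: n = 198, width ≈ 6.43

Width reduced by factor of 21.00/6.43 = 3.27.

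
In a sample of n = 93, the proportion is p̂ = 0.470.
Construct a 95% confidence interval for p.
(0.369, 0.571)

Proportion CI:
SE = √(p̂(1-p̂)/n) = √(0.470 · 0.530 / 93) = 0.05175

z* = 1.960
Margin = z* · SE = 1.960 · 0.05175 = 0.1014

CI: 0.470 ± 0.1014 = (0.369, 0.571)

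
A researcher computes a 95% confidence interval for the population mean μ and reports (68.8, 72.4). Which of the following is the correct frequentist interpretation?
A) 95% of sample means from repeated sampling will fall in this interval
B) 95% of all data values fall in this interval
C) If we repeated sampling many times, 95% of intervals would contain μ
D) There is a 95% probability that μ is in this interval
C

A) Wrong — coverage applies to intervals containing μ, not to future x̄ values.
B) Wrong — a CI is about the parameter μ, not individual data values.
C) Correct — this is the frequentist long-run coverage interpretation.
D) Wrong — μ is fixed; the randomness lives in the interval, not in μ.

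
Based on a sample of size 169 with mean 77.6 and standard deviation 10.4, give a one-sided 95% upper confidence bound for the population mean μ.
μ ≤ 78.92

Upper bound (one-sided):
t* = 1.654 (one-sided for 95%)
Upper bound = x̄ + t* · s/√n = 77.6 + 1.654 · 10.4/√169 = 78.92

We are 95% confident that μ ≤ 78.92.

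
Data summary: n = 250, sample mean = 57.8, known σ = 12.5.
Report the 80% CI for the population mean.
(56.79, 58.81)

z-interval (σ known):
z* = 1.282 for 80% confidence

Margin of error = z* · σ/√n = 1.282 · 12.5/√250 = 1.01

CI: (57.8 - 1.01, 57.8 + 1.01) = (56.79, 58.81)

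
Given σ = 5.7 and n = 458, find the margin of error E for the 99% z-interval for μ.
Margin of error = 0.69

Margin of error = z* · σ/√n
= 2.576 · 5.7/√458
= 2.576 · 5.7/21.4009
= 0.69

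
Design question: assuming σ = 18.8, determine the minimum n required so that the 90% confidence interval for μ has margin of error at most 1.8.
n ≥ 296

For margin E ≤ 1.8:
n ≥ (z* · σ / E)²
n ≥ (1.645 · 18.8 / 1.8)²
n ≥ 295.19

Minimum n = 296 (rounding up)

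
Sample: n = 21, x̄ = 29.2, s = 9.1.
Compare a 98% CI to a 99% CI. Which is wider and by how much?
99% CI is wider by 1.26

df = 20
98% CI: t* = 2.528, (24.18, 34.22), width = 2 · t* · s/√n = 10.04
99% CI: t* = 2.845, (23.55, 34.85), width = 2 · t* · s/√n = 11.30

The 99% CI is wider by 11.30 - 10.04 = 1.26.
Higher confidence requires a wider interval.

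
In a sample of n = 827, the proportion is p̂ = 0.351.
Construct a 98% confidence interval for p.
(0.312, 0.390)

Proportion CI:
SE = √(p̂(1-p̂)/n) = √(0.351 · 0.649 / 827) = 0.01660

z* = 2.326
Margin = z* · SE = 2.326 · 0.01660 = 0.0386

CI: 0.351 ± 0.0386 = (0.312, 0.390)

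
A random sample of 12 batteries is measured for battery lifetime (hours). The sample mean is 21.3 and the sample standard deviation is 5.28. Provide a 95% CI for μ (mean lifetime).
(17.95, 24.65)

t-interval (σ unknown):
df = n - 1 = 11
t* = 2.201 for 95% confidence

Margin of error = t* · s/√n = 2.201 · 5.28/√12 = 3.35

CI: (17.95, 24.65)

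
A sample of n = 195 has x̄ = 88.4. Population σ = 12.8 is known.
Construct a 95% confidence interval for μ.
(86.60, 90.20)

z-interval (σ known):
z* = 1.960 for 95% confidence

Margin of error = z* · σ/√n = 1.960 · 12.8/√195 = 1.80

CI: (88.4 - 1.80, 88.4 + 1.80) = (86.60, 90.20)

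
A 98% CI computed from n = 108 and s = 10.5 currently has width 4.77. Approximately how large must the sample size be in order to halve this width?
n ≈ 432

CI width ∝ 1/√n
To reduce width by factor 2, need √n to grow by 2 → need 2² = 4 times as many samples.

Current: n = 108, width = 4.77
New: n = 432, width ≈ 2.36

Width reduced by factor of 4.77/2.36 = 2.02.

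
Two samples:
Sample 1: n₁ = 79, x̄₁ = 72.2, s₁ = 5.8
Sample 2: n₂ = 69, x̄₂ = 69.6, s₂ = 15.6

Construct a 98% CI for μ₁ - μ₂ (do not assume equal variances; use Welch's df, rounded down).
(-2.12, 7.32)

Difference: x̄₁ - x̄₂ = 2.60
SE = √(s₁²/n₁ + s₂²/n₂) = √(5.8²/79 + 15.6²/69) = 1.9882
df = 84.34 → 84 (Welch–Satterthwaite, rounded down)
t* = 2.372

CI: 2.60 ± 2.372 · 1.9882 = 2.60 ± 4.72 = (-2.12, 7.32)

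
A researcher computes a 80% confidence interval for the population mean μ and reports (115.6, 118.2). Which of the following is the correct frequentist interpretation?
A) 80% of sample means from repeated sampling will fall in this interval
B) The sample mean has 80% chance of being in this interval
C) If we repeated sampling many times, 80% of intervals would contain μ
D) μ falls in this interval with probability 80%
C

A) Wrong — coverage applies to intervals containing μ, not to future x̄ values.
B) Wrong — x̄ is observed and sits in the interval by construction.
C) Correct — this is the frequentist long-run coverage interpretation.
D) Wrong — μ is fixed; the randomness lives in the interval, not in μ.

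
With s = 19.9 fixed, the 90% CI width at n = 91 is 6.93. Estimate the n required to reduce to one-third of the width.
n ≈ 819

CI width ∝ 1/√n
To reduce width by factor 3, need √n to grow by 3 → need 3² = 9 times as many samples.

Current: n = 91, width = 6.93
New: n = 819, width ≈ 2.29

Width reduced by factor of 6.93/2.29 = 3.03.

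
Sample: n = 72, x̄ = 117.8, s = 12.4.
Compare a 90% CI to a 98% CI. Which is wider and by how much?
98% CI is wider by 2.09

df = 71
90% CI: t* = 1.667, (115.36, 120.24), width = 2 · t* · s/√n = 4.87
98% CI: t* = 2.380, (114.32, 121.28), width = 2 · t* · s/√n = 6.96

The 98% CI is wider by 6.96 - 4.87 = 2.09.
Higher confidence requires a wider interval.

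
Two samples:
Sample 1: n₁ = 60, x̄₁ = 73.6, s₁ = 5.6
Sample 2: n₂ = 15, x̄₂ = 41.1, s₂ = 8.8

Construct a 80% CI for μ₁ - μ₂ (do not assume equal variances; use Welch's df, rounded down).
(29.31, 35.69)

Difference: x̄₁ - x̄₂ = 32.50
SE = √(s₁²/n₁ + s₂²/n₂) = √(5.6²/60 + 8.8²/15) = 2.3844
df = 16.94 → 16 (Welch–Satterthwaite, rounded down)
t* = 1.337

CI: 32.50 ± 1.337 · 2.3844 = 32.50 ± 3.19 = (29.31, 35.69)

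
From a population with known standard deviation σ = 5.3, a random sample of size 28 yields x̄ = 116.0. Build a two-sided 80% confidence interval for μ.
(114.72, 117.28)

z-interval (σ known):
z* = 1.282 for 80% confidence

Margin of error = z* · σ/√n = 1.282 · 5.3/√28 = 1.28

CI: (116.0 - 1.28, 116.0 + 1.28) = (114.72, 117.28)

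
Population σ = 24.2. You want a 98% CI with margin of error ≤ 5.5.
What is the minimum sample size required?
n ≥ 105

For margin E ≤ 5.5:
n ≥ (z* · σ / E)²
n ≥ (2.326 · 24.2 / 5.5)²
n ≥ 104.74

Minimum n = 105 (rounding up)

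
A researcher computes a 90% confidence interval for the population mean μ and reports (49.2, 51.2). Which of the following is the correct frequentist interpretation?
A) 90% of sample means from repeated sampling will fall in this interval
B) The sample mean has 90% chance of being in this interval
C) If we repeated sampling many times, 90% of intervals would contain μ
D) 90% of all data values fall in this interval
C

A) Wrong — coverage applies to intervals containing μ, not to future x̄ values.
B) Wrong — x̄ is observed and sits in the interval by construction.
C) Correct — this is the frequentist long-run coverage interpretation.
D) Wrong — a CI is about the parameter μ, not individual data values.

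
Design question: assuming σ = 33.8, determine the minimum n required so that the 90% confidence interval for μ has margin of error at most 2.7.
n ≥ 425

For margin E ≤ 2.7:
n ≥ (z* · σ / E)²
n ≥ (1.645 · 33.8 / 2.7)²
n ≥ 424.07

Minimum n = 425 (rounding up)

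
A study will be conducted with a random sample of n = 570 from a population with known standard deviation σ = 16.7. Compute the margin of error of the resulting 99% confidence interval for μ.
Margin of error = 1.80

Margin of error = z* · σ/√n
= 2.576 · 16.7/√570
= 2.576 · 16.7/23.8747
= 1.80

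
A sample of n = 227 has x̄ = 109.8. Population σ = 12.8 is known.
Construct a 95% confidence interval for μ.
(108.13, 111.47)

z-interval (σ known):
z* = 1.960 for 95% confidence

Margin of error = z* · σ/√n = 1.960 · 12.8/√227 = 1.67

CI: (109.8 - 1.67, 109.8 + 1.67) = (108.13, 111.47)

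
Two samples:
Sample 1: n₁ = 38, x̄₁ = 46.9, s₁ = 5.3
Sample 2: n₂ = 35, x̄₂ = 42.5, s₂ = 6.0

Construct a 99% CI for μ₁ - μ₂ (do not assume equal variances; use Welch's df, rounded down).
(0.88, 7.92)

Difference: x̄₁ - x̄₂ = 4.40
SE = √(s₁²/n₁ + s₂²/n₂) = √(5.3²/38 + 6.0²/35) = 1.3296
df = 68.11 → 68 (Welch–Satterthwaite, rounded down)
t* = 2.650

CI: 4.40 ± 2.650 · 1.3296 = 4.40 ± 3.52 = (0.88, 7.92)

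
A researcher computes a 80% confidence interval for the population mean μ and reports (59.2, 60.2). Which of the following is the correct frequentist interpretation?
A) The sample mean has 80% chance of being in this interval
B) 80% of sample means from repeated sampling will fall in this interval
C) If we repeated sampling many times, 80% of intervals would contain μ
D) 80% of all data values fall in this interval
C

A) Wrong — x̄ is observed and sits in the interval by construction.
B) Wrong — coverage applies to intervals containing μ, not to future x̄ values.
C) Correct — this is the frequentist long-run coverage interpretation.
D) Wrong — a CI is about the parameter μ, not individual data values.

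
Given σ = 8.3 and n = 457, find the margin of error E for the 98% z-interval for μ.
Margin of error = 0.90

Margin of error = z* · σ/√n
= 2.326 · 8.3/√457
= 2.326 · 8.3/21.3776
= 0.90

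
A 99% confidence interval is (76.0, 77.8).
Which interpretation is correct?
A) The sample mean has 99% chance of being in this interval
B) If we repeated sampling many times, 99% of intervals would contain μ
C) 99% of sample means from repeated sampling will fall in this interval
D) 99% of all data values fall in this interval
B

A) Wrong — x̄ is observed and sits in the interval by construction.
B) Correct — this is the frequentist long-run coverage interpretation.
C) Wrong — coverage applies to intervals containing μ, not to future x̄ values.
D) Wrong — a CI is about the parameter μ, not individual data values.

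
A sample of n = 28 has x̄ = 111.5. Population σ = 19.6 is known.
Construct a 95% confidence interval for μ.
(104.24, 118.76)

z-interval (σ known):
z* = 1.960 for 95% confidence

Margin of error = z* · σ/√n = 1.960 · 19.6/√28 = 7.26

CI: (111.5 - 7.26, 111.5 + 7.26) = (104.24, 118.76)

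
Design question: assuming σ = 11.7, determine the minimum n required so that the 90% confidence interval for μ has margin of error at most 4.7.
n ≥ 17

For margin E ≤ 4.7:
n ≥ (z* · σ / E)²
n ≥ (1.645 · 11.7 / 4.7)²
n ≥ 16.77

Minimum n = 17 (rounding up)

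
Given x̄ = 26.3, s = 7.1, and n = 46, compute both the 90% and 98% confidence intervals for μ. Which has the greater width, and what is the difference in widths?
98% CI is wider by 1.53

df = 45
90% CI: t* = 1.679, (24.54, 28.06), width = 2 · t* · s/√n = 3.52
98% CI: t* = 2.412, (23.78, 28.82), width = 2 · t* · s/√n = 5.05

The 98% CI is wider by 5.05 - 3.52 = 1.53.
Higher confidence requires a wider interval.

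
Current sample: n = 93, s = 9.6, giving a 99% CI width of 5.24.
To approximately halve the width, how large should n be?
n ≈ 372

CI width ∝ 1/√n
To reduce width by factor 2, need √n to grow by 2 → need 2² = 4 times as many samples.

Current: n = 93, width = 5.24
New: n = 372, width ≈ 2.58

Width reduced by factor of 5.24/2.58 = 2.03.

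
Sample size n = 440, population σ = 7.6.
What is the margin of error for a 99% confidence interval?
Margin of error = 0.93

Margin of error = z* · σ/√n
= 2.576 · 7.6/√440
= 2.576 · 7.6/20.9762
= 0.93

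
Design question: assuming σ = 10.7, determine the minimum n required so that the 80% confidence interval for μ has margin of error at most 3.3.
n ≥ 18

For margin E ≤ 3.3:
n ≥ (z* · σ / E)²
n ≥ (1.282 · 10.7 / 3.3)²
n ≥ 17.28

Minimum n = 18 (rounding up)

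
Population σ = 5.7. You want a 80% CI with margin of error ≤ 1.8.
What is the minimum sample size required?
n ≥ 17

For margin E ≤ 1.8:
n ≥ (z* · σ / E)²
n ≥ (1.282 · 5.7 / 1.8)²
n ≥ 16.48

Minimum n = 17 (rounding up)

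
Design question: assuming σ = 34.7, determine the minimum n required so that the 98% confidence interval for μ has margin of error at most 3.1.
n ≥ 678

For margin E ≤ 3.1:
n ≥ (z* · σ / E)²
n ≥ (2.326 · 34.7 / 3.1)²
n ≥ 677.88

Minimum n = 678 (rounding up)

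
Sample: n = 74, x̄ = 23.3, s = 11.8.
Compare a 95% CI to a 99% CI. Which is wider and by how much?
99% CI is wider by 1.79

df = 73
95% CI: t* = 1.993, (20.57, 26.03), width = 2 · t* · s/√n = 5.47
99% CI: t* = 2.645, (19.67, 26.93), width = 2 · t* · s/√n = 7.26

The 99% CI is wider by 7.26 - 5.47 = 1.79.
Higher confidence requires a wider interval.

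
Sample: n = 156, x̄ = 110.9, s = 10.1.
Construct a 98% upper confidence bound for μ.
μ ≤ 112.57

Upper bound (one-sided):
t* = 2.071 (one-sided for 98%)
Upper bound = x̄ + t* · s/√n = 110.9 + 2.071 · 10.1/√156 = 112.57

We are 98% confident that μ ≤ 112.57.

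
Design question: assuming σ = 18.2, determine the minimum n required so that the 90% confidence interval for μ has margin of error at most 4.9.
n ≥ 38

For margin E ≤ 4.9:
n ≥ (z* · σ / E)²
n ≥ (1.645 · 18.2 / 4.9)²
n ≥ 37.33

Minimum n = 38 (rounding up)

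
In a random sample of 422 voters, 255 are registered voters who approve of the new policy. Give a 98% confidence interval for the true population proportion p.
(0.549, 0.660)

Proportion CI:
p̂ = 255/422 = 0.60427
SE = √(p̂(1-p̂)/n) = √(0.60427 · 0.39573 / 422) = 0.02380

z* = 2.326
Margin = z* · SE = 2.326 · 0.02380 = 0.0554

CI: 0.60427 ± 0.0554 = (0.549, 0.660)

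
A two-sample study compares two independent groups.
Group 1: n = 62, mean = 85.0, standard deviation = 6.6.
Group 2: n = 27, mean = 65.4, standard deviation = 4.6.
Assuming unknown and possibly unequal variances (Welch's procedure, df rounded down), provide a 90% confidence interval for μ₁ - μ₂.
(17.57, 21.63)

Difference: x̄₁ - x̄₂ = 19.60
SE = √(s₁²/n₁ + s₂²/n₂) = √(6.6²/62 + 4.6²/27) = 1.2191
df = 69.65 → 69 (Welch–Satterthwaite, rounded down)
t* = 1.667

CI: 19.60 ± 1.667 · 1.2191 = 19.60 ± 2.03 = (17.57, 21.63)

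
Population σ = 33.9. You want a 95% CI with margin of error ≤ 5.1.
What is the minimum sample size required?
n ≥ 170

For margin E ≤ 5.1:
n ≥ (z* · σ / E)²
n ≥ (1.960 · 33.9 / 5.1)²
n ≥ 169.73

Minimum n = 170 (rounding up)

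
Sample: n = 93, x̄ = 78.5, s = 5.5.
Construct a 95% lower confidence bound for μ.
μ ≥ 77.55

Lower bound (one-sided):
t* = 1.662 (one-sided for 95%)
Lower bound = x̄ - t* · s/√n = 78.5 - 1.662 · 5.5/√93 = 77.55

We are 95% confident that μ ≥ 77.55.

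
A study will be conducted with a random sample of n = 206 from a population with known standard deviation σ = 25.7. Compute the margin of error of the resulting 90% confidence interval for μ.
Margin of error = 2.95

Margin of error = z* · σ/√n
= 1.645 · 25.7/√206
= 1.645 · 25.7/14.3527
= 2.95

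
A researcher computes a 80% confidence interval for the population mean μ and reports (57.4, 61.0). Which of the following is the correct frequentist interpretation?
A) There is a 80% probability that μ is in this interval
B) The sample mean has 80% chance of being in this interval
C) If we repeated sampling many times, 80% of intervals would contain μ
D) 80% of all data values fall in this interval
C

A) Wrong — μ is fixed; the randomness lives in the interval, not in μ.
B) Wrong — x̄ is observed and sits in the interval by construction.
C) Correct — this is the frequentist long-run coverage interpretation.
D) Wrong — a CI is about the parameter μ, not individual data values.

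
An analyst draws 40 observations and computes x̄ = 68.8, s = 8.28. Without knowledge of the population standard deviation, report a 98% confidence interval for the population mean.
(65.62, 71.98)

t-interval (σ unknown):
df = n - 1 = 39
t* = 2.426 for 98% confidence

Margin of error = t* · s/√n = 2.426 · 8.28/√40 = 3.18

CI: (65.62, 71.98)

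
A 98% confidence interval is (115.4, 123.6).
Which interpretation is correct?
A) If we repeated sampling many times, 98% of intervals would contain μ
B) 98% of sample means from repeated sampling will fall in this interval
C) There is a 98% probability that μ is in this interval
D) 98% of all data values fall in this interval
A

A) Correct — this is the frequentist long-run coverage interpretation.
B) Wrong — coverage applies to intervals containing μ, not to future x̄ values.
C) Wrong — μ is fixed; the randomness lives in the interval, not in μ.
D) Wrong — a CI is about the parameter μ, not individual data values.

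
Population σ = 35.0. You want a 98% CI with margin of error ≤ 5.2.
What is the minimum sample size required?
n ≥ 246

For margin E ≤ 5.2:
n ≥ (z* · σ / E)²
n ≥ (2.326 · 35.0 / 5.2)²
n ≥ 245.10

Minimum n = 246 (rounding up)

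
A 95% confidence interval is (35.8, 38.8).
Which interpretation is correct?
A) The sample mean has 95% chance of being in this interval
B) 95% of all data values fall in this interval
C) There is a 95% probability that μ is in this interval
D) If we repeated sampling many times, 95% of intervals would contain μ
D

A) Wrong — x̄ is observed and sits in the interval by construction.
B) Wrong — a CI is about the parameter μ, not individual data values.
C) Wrong — μ is fixed; the randomness lives in the interval, not in μ.
D) Correct — this is the frequentist long-run coverage interpretation.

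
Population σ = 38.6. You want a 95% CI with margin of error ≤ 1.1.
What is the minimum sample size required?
n ≥ 4731

For margin E ≤ 1.1:
n ≥ (z* · σ / E)²
n ≥ (1.960 · 38.6 / 1.1)²
n ≥ 4730.44

Minimum n = 4731 (rounding up)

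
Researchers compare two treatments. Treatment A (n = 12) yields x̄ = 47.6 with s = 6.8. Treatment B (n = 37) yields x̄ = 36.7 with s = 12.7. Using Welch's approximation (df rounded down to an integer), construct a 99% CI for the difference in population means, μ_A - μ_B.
(3.09, 18.71)

Difference: x̄₁ - x̄₂ = 10.90
SE = √(s₁²/n₁ + s₂²/n₂) = √(6.8²/12 + 12.7²/37) = 2.8657
df = 35.92 → 35 (Welch–Satterthwaite, rounded down)
t* = 2.724

CI: 10.90 ± 2.724 · 2.8657 = 10.90 ± 7.81 = (3.09, 18.71)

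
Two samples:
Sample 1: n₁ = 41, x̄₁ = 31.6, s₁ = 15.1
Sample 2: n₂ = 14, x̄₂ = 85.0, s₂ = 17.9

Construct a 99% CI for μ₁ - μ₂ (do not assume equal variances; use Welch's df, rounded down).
(-68.66, -38.14)

Difference: x̄₁ - x̄₂ = -53.40
SE = √(s₁²/n₁ + s₂²/n₂) = √(15.1²/41 + 17.9²/14) = 5.3336
df = 19.71 → 19 (Welch–Satterthwaite, rounded down)
t* = 2.861

CI: -53.40 ± 2.861 · 5.3336 = -53.40 ± 15.26 = (-68.66, -38.14)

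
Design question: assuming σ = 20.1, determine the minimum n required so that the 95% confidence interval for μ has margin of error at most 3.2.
n ≥ 152

For margin E ≤ 3.2:
n ≥ (z* · σ / E)²
n ≥ (1.960 · 20.1 / 3.2)²
n ≥ 151.57

Minimum n = 152 (rounding up)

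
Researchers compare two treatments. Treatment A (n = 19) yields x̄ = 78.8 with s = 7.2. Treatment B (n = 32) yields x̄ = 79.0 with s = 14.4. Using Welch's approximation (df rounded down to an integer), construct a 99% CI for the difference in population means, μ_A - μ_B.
(-8.35, 7.95)

Difference: x̄₁ - x̄₂ = -0.20
SE = √(s₁²/n₁ + s₂²/n₂) = √(7.2²/19 + 14.4²/32) = 3.0345
df = 47.96 → 47 (Welch–Satterthwaite, rounded down)
t* = 2.685

CI: -0.20 ± 2.685 · 3.0345 = -0.20 ± 8.15 = (-8.35, 7.95)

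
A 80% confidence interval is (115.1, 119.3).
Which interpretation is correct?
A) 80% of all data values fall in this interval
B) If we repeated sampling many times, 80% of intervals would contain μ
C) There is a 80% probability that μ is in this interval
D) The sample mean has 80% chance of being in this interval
B

A) Wrong — a CI is about the parameter μ, not individual data values.
B) Correct — this is the frequentist long-run coverage interpretation.
C) Wrong — μ is fixed; the randomness lives in the interval, not in μ.
D) Wrong — x̄ is observed and sits in the interval by construction.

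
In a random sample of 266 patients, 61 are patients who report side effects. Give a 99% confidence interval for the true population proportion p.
(0.163, 0.296)

Proportion CI:
p̂ = 61/266 = 0.22932
SE = √(p̂(1-p̂)/n) = √(0.22932 · 0.77068 / 266) = 0.02578

z* = 2.576
Margin = z* · SE = 2.576 · 0.02578 = 0.0664

CI: 0.22932 ± 0.0664 = (0.163, 0.296)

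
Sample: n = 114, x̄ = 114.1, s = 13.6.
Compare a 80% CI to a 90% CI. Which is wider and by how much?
90% CI is wider by 0.94

df = 113
80% CI: t* = 1.289, (112.46, 115.74), width = 2 · t* · s/√n = 3.28
90% CI: t* = 1.658, (111.99, 116.21), width = 2 · t* · s/√n = 4.22

The 90% CI is wider by 4.22 - 3.28 = 0.94.
Higher confidence requires a wider interval.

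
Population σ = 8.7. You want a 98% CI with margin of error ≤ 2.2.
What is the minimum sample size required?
n ≥ 85

For margin E ≤ 2.2:
n ≥ (z* · σ / E)²
n ≥ (2.326 · 8.7 / 2.2)²
n ≥ 84.61

Minimum n = 85 (rounding up)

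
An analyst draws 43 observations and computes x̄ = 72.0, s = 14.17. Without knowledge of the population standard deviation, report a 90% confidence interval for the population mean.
(68.37, 75.63)

t-interval (σ unknown):
df = n - 1 = 42
t* = 1.682 for 90% confidence

Margin of error = t* · s/√n = 1.682 · 14.17/√43 = 3.63

CI: (68.37, 75.63)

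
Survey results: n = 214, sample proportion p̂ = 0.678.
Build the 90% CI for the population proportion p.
(0.625, 0.731)

Proportion CI:
SE = √(p̂(1-p̂)/n) = √(0.678 · 0.322 / 214) = 0.03194

z* = 1.645
Margin = z* · SE = 1.645 · 0.03194 = 0.0525

CI: 0.678 ± 0.0525 = (0.625, 0.731)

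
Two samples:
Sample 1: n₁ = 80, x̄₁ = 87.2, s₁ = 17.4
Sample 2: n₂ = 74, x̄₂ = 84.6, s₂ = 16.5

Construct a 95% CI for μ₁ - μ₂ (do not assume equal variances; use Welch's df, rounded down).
(-2.80, 8.00)

Difference: x̄₁ - x̄₂ = 2.60
SE = √(s₁²/n₁ + s₂²/n₂) = √(17.4²/80 + 16.5²/74) = 2.7320
df = 151.90 → 151 (Welch–Satterthwaite, rounded down)
t* = 1.976

CI: 2.60 ± 1.976 · 2.7320 = 2.60 ± 5.40 = (-2.80, 8.00)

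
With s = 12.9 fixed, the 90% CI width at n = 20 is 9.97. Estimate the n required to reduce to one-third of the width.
n ≈ 180

CI width ∝ 1/√n
To reduce width by factor 3, need √n to grow by 3 → need 3² = 9 times as many samples.

Current: n = 20, width = 9.97
New: n = 180, width ≈ 3.18

Width reduced by factor of 9.97/3.18 = 3.14.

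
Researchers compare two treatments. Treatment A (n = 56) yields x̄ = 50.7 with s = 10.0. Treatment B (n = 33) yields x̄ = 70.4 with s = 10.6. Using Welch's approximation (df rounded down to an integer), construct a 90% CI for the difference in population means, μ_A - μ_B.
(-23.50, -15.90)

Difference: x̄₁ - x̄₂ = -19.70
SE = √(s₁²/n₁ + s₂²/n₂) = √(10.0²/56 + 10.6²/33) = 2.2783
df = 64.11 → 64 (Welch–Satterthwaite, rounded down)
t* = 1.669

CI: -19.70 ± 1.669 · 2.2783 = -19.70 ± 3.80 = (-23.50, -15.90)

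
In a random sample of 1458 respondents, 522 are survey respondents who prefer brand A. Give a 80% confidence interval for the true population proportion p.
(0.342, 0.374)

Proportion CI:
p̂ = 522/1458 = 0.35802
SE = √(p̂(1-p̂)/n) = √(0.35802 · 0.64198 / 1458) = 0.01256

z* = 1.282
Margin = z* · SE = 1.282 · 0.01256 = 0.0161

CI: 0.35802 ± 0.0161 = (0.342, 0.374)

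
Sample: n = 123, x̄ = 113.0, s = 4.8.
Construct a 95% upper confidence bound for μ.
μ ≤ 113.72

Upper bound (one-sided):
t* = 1.657 (one-sided for 95%)
Upper bound = x̄ + t* · s/√n = 113.0 + 1.657 · 4.8/√123 = 113.72

We are 95% confident that μ ≤ 113.72.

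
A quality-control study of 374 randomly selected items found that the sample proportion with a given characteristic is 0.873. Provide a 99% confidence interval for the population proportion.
(0.829, 0.917)

Proportion CI:
SE = √(p̂(1-p̂)/n) = √(0.873 · 0.127 / 374) = 0.01722

z* = 2.576
Margin = z* · SE = 2.576 · 0.01722 = 0.0444

CI: 0.873 ± 0.0444 = (0.829, 0.917)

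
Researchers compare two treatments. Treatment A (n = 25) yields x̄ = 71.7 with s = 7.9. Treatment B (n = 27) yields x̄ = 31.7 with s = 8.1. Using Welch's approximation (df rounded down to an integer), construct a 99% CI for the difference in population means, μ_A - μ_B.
(34.05, 45.95)

Difference: x̄₁ - x̄₂ = 40.00
SE = √(s₁²/n₁ + s₂²/n₂) = √(7.9²/25 + 8.1²/27) = 2.2195
df = 49.86 → 49 (Welch–Satterthwaite, rounded down)
t* = 2.680

CI: 40.00 ± 2.680 · 2.2195 = 40.00 ± 5.95 = (34.05, 45.95)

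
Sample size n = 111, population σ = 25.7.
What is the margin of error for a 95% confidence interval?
Margin of error = 4.78

Margin of error = z* · σ/√n
= 1.960 · 25.7/√111
= 1.960 · 25.7/10.5357
= 4.78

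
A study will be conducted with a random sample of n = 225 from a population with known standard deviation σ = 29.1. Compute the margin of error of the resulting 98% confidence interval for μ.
Margin of error = 4.51

Margin of error = z* · σ/√n
= 2.326 · 29.1/√225
= 2.326 · 29.1/15.0000
= 4.51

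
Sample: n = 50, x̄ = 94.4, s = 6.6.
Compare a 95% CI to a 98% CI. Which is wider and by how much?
98% CI is wider by 0.74

df = 49
95% CI: t* = 2.010, (92.52, 96.28), width = 2 · t* · s/√n = 3.75
98% CI: t* = 2.405, (92.16, 96.64), width = 2 · t* · s/√n = 4.49

The 98% CI is wider by 4.49 - 3.75 = 0.74.
Higher confidence requires a wider interval.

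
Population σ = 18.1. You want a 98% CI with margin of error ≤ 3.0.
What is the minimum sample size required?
n ≥ 197

For margin E ≤ 3.0:
n ≥ (z* · σ / E)²
n ≥ (2.326 · 18.1 / 3.0)²
n ≥ 196.94

Minimum n = 197 (rounding up)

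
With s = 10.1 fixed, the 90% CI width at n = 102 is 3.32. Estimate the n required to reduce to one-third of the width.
n ≈ 918

CI width ∝ 1/√n
To reduce width by factor 3, need √n to grow by 3 → need 3² = 9 times as many samples.

Current: n = 102, width = 3.32
New: n = 918, width ≈ 1.10

Width reduced by factor of 3.32/1.10 = 3.02.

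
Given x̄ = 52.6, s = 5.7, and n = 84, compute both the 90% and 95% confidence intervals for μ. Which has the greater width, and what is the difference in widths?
95% CI is wider by 0.40

df = 83
90% CI: t* = 1.663, (51.57, 53.63), width = 2 · t* · s/√n = 2.07
95% CI: t* = 1.989, (51.36, 53.84), width = 2 · t* · s/√n = 2.47

The 95% CI is wider by 2.47 - 2.07 = 0.40.
Higher confidence requires a wider interval.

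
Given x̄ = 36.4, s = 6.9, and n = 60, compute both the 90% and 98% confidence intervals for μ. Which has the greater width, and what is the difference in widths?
98% CI is wider by 1.28

df = 59
90% CI: t* = 1.671, (34.91, 37.89), width = 2 · t* · s/√n = 2.98
98% CI: t* = 2.391, (34.27, 38.53), width = 2 · t* · s/√n = 4.26

The 98% CI is wider by 4.26 - 2.98 = 1.28.
Higher confidence requires a wider interval.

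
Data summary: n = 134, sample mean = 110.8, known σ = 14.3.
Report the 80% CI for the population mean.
(109.22, 112.38)

z-interval (σ known):
z* = 1.282 for 80% confidence

Margin of error = z* · σ/√n = 1.282 · 14.3/√134 = 1.58

CI: (110.8 - 1.58, 110.8 + 1.58) = (109.22, 112.38)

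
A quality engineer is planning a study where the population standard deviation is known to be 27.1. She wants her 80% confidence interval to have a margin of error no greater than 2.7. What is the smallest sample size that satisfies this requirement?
n ≥ 166

For margin E ≤ 2.7:
n ≥ (z* · σ / E)²
n ≥ (1.282 · 27.1 / 2.7)²
n ≥ 165.57

Minimum n = 166 (rounding up)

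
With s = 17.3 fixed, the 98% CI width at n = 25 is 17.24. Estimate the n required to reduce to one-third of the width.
n ≈ 225

CI width ∝ 1/√n
To reduce width by factor 3, need √n to grow by 3 → need 3² = 9 times as many samples.

Current: n = 25, width = 17.24
New: n = 225, width ≈ 5.40

Width reduced by factor of 17.24/5.40 = 3.19.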